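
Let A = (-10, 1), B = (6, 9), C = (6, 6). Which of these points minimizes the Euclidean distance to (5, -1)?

Distances: d(A) ≈ 15.1327, d(B) ≈ 10.0499, d(C) ≈ 7.0711. Nearest: C = (6, 6) with distance 7.0711.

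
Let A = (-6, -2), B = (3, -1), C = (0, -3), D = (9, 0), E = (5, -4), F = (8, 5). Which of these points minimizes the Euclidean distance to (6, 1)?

Distances: d(A) ≈ 12.3693, d(B) ≈ 3.6056, d(C) ≈ 7.2111, d(D) ≈ 3.1623, d(E) ≈ 5.099, d(F) ≈ 4.4721. Nearest: D = (9, 0) with distance 3.1623.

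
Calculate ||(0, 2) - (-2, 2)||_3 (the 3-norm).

(Σ|x_i - y_i|^3)^(1/3) = (|0 - (-2)|^3 + |2 - 2|^3)^(1/3)
= (2^3 + 0^3)^(1/3) = (8 + 0)^(1/3) = (8)^(1/3) = 2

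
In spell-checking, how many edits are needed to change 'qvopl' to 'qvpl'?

Let D[i][j] be the edit distance between the first i characters of 'qvopl' and the first j characters of 'qvpl', with D[i][0] = i, D[0][j] = j, and D[i][j] = D[i-1][j-1] if the characters match, else 1 + min(D[i-1][j], D[i][j-1], D[i-1][j-1]). Filling the table (rows: prefixes of 'qvopl', columns: prefixes of 'qvpl'):
     ε  q  v  p  l
  ε  0  1  2  3  4
  q  1  0  1  2  3
  v  2  1  0  1  2
  o  3  2  1  1  2
  p  4  3  2  1  2
  l  5  4  3  2  1
The bottom-right entry gives D[5][4] = 1, so no sequence of fewer than 1 edit works. Backtracking through the table gives one optimal edit sequence (1 edit):
  qvopl → qvpl (del o @3)
Edit distance = 1.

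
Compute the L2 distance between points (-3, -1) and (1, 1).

(Σ|x_i - y_i|^2)^(1/2) = (|-3 - 1|^2 + |-1 - 1|^2)^(1/2)
= (4^2 + 2^2)^(1/2) = (16 + 4)^(1/2) = (20)^(1/2) ≈ 4.4721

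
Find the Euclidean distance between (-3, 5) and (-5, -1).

√(Σ(x_i - y_i)²) = √((-3 - (-5))² + (5 - (-1))²)
= √(2² + 6²) = √(4 + 36) = √40 ≈ 6.3246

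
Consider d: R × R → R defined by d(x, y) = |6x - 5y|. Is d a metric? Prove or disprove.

No. d fails symmetry: d(1, 6) = |6·1 - 5·6| = |-24| = 24, but d(6, 1) = |6·6 - 5·1| = |31| = 31. Since 24 ≠ 31, d(x,y) ≠ d(y,x) in general.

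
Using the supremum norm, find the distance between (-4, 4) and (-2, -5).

max(|x_i - y_i|) = max(|-4 - (-2)|, |4 - (-5)|) = max(2, 9) = 9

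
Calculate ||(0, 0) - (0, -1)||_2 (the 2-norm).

(Σ|x_i - y_i|^2)^(1/2) = (|0 - 0|^2 + |0 - (-1)|^2)^(1/2)
= (0^2 + 1^2)^(1/2) = (0 + 1)^(1/2) = (1)^(1/2) = 1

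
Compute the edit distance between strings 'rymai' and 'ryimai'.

Let D[i][j] be the edit distance between the first i characters of 'rymai' and the first j characters of 'ryimai', with D[i][0] = i, D[0][j] = j, and D[i][j] = D[i-1][j-1] if the characters match, else 1 + min(D[i-1][j], D[i][j-1], D[i-1][j-1]). Filling the table (rows: prefixes of 'rymai', columns: prefixes of 'ryimai'):
     ε  r  y  i  m  a  i
  ε  0  1  2  3  4  5  6
  r  1  0  1  2  3  4  5
  y  2  1  0  1  2  3  4
  m  3  2  1  1  1  2  3
  a  4  3  2  2  2  1  2
  i  5  4  3  2  3  2  1
The bottom-right entry gives D[5][6] = 1, so no sequence of fewer than 1 edit works. Backtracking through the table gives one optimal edit sequence (1 edit):
  rymai → ryimai (ins i @3)
Edit distance = 1.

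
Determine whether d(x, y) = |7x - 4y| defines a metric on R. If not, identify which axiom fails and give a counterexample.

No. d fails symmetry: d(7, 3) = |7·7 - 4·3| = |37| = 37, but d(3, 7) = |7·3 - 4·7| = |-7| = 7. Since 37 ≠ 7, d(x,y) ≠ d(y,x) in general.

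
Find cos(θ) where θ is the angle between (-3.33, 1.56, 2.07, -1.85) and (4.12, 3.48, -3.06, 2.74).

With u = (-3.33, 1.56, 2.07, -1.85), v = (4.12, 3.48, -3.06, 2.74):
u·v = (-3.33)·4.12 + 1.56·3.48 + 2.07·(-3.06) + (-1.85)·2.74 = (-13.7196) + 5.4288 + (-6.3342) + (-5.069) = -19.694.
|u| = √((-3.33)² + 1.56² + 2.07² + (-1.85)²) = √(11.0889 + 2.4336 + 4.2849 + 3.4225) = √21.2299, |v| = √(4.12² + 3.48² + (-3.06)² + 2.74²) = √(16.9744 + 12.1104 + 9.3636 + 7.5076) = √45.956.
cos θ = (u·v)/(|u||v|) = -19.694/(√21.2299·√45.956) ≈ -0.6305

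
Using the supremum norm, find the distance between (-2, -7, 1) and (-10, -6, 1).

max(|x_i - y_i|) = max(|-2 - (-10)|, |-7 - (-6)|, |1 - 1|) = max(8, 1, 0) = 8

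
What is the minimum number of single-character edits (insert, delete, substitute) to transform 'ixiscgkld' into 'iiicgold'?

Let D[i][j] be the edit distance between the first i characters of 'ixiscgkld' and the first j characters of 'iiicgold', with D[i][0] = i, D[0][j] = j, and D[i][j] = D[i-1][j-1] if the characters match, else 1 + min(D[i-1][j], D[i][j-1], D[i-1][j-1]). Filling the table (rows: prefixes of 'ixiscgkld', columns: prefixes of 'iiicgold'):
     ε  i  i  i  c  g  o  l  d
  ε  0  1  2  3  4  5  6  7  8
  i  1  0  1  2  3  4  5  6  7
  x  2  1  1  2  3  4  5  6  7
  i  3  2  1  1  2  3  4  5  6
  s  4  3  2  2  2  3  4  5  6
  c  5  4  3  3  2  3  4  5  6
  g  6  5  4  4  3  2  3  4  5
  k  7  6  5  5  4  3  3  4  5
  l  8  7  6  6  5  4  4  3  4
  d  9  8  7  7  6  5  5  4  3
The bottom-right entry gives D[9][8] = 3, so no sequence of fewer than 3 edits works. Backtracking through the table gives one optimal edit sequence (3 edits):
  ixiscgkld → iiscgkld (del x @2)
  iiscgkld → iiicgkld (sub s→i @3)
  iiicgkld → iiicgold (sub k→o @6)
Edit distance = 3.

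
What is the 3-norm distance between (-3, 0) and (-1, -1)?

(Σ|x_i - y_i|^3)^(1/3) = (|-3 - (-1)|^3 + |0 - (-1)|^3)^(1/3)
= (2^3 + 1^3)^(1/3) = (8 + 1)^(1/3) = (9)^(1/3) ≈ 2.0801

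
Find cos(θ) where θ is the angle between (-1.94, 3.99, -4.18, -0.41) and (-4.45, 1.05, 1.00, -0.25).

With u = (-1.94, 3.99, -4.18, -0.41), v = (-4.45, 1.05, 1.00, -0.25):
u·v = (-1.94)·(-4.45) + 3.99·1.05 + (-4.18)·1 + (-0.41)·(-0.25) = 8.633 + 4.1895 + (-4.18) + 0.1025 = 8.745.
|u| = √((-1.94)² + 3.99² + (-4.18)² + (-0.41)²) = √(3.7636 + 15.9201 + 17.4724 + 0.1681) = √37.3242, |v| = √((-4.45)² + 1.05² + 1² + (-0.25)²) = √(19.8025 + 1.1025 + 1 + 0.0625) = √21.9675.
cos θ = (u·v)/(|u||v|) = 8.745/(√37.3242·√21.9675) ≈ 0.3054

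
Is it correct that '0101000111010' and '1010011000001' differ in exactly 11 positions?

Differing positions: 1, 2, 3, 4, 6, 7, 8, 9, 10, 12, 13. Hamming distance = 11, so the claim is true.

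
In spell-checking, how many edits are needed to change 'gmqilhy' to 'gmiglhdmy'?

Let D[i][j] be the edit distance between the first i characters of 'gmqilhy' and the first j characters of 'gmiglhdmy', with D[i][0] = i, D[0][j] = j, and D[i][j] = D[i-1][j-1] if the characters match, else 1 + min(D[i-1][j], D[i][j-1], D[i-1][j-1]). Filling the table (rows: prefixes of 'gmqilhy', columns: prefixes of 'gmiglhdmy'):
     ε  g  m  i  g  l  h  d  m  y
  ε  0  1  2  3  4  5  6  7  8  9
  g  1  0  1  2  3  4  5  6  7  8
  m  2  1  0  1  2  3  4  5  6  7
  q  3  2  1  1  2  3  4  5  6  7
  i  4  3  2  1  2  3  4  5  6  7
  l  5  4  3  2  2  2  3  4  5  6
  h  6  5  4  3  3  3  2  3  4  5
  y  7  6  5  4  4  4  3  3  4  4
The bottom-right entry gives D[7][9] = 4, so no sequence of fewer than 4 edits works. Backtracking through the table gives one optimal edit sequence (4 edits):
  gmqilhy → gmiilhy (sub q→i @3)
  gmiilhy → gmiglhy (sub i→g @4)
  gmiglhy → gmiglhdy (ins d @7)
  gmiglhdy → gmiglhdmy (ins m @8)
Edit distance = 4.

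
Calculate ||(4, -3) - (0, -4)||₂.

√(Σ(x_i - y_i)²) = √((4 - 0)² + (-3 - (-4))²)
= √(4² + 1²) = √(16 + 1) = √17 ≈ 4.1231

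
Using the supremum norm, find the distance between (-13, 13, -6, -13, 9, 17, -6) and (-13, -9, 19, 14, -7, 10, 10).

max(|x_i - y_i|) = max(|-13 - (-13)|, |13 - (-9)|, |-6 - 19|, |-13 - 14|, |9 - (-7)|, |17 - 10|, |-6 - 10|) = max(0, 22, 25, 27, 16, 7, 16) = 27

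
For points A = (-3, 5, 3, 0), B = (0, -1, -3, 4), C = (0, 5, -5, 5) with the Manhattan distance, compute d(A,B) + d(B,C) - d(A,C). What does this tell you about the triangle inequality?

d(A,B) = 3 + 6 + 6 + 4 = 19, d(B,C) = 0 + 6 + 2 + 1 = 9, d(A,C) = 3 + 0 + 8 + 5 = 16.
d(A,B) + d(B,C) - d(A,C) = 19 + 9 - 16 = 28 - 16 = 12. This is ≥ 0, so the triangle inequality holds for these points.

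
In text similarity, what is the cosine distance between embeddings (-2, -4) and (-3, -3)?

With u = (-2, -4), v = (-3, -3):
u·v = (-2)·(-3) + (-4)·(-3) = 6 + 12 = 18.
|u| = √((-2)² + (-4)²) = √20, |v| = √((-3)² + (-3)²) = √18, so |u||v| = √(20·18) = √360.
cos θ = (u·v)/(|u||v|) = 18/√360 ≈ 0.9487
Cosine distance = 1 - cos θ ≈ 1 - 0.9487 = 0.0513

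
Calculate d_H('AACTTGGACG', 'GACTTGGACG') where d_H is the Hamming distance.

Differing positions: 1. Hamming distance = 1.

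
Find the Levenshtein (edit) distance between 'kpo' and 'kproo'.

Let D[i][j] be the edit distance between the first i characters of 'kpo' and the first j characters of 'kproo', with D[i][0] = i, D[0][j] = j, and D[i][j] = D[i-1][j-1] if the characters match, else 1 + min(D[i-1][j], D[i][j-1], D[i-1][j-1]). Filling the table (rows: prefixes of 'kpo', columns: prefixes of 'kproo'):
     ε  k  p  r  o  o
  ε  0  1  2  3  4  5
  k  1  0  1  2  3  4
  p  2  1  0  1  2  3
  o  3  2  1  1  1  2
The bottom-right entry gives D[3][5] = 2, so no sequence of fewer than 2 edits works. Backtracking through the table gives one optimal edit sequence (2 edits):
  kpo → kpro (ins r @3)
  kpro → kproo (ins o @4)
Edit distance = 2.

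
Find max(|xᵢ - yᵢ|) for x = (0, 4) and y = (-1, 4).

max(|x_i - y_i|) = max(|0 - (-1)|, |4 - 4|) = max(1, 0) = 1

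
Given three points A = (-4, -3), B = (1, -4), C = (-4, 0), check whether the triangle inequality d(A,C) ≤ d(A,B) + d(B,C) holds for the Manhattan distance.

d(A,B) = 5 + 1 = 6, d(B,C) = 5 + 4 = 9, d(A,C) = 0 + 3 = 3.
d(A,C) = 3 ≤ 6 + 9 = 15. Triangle inequality is satisfied.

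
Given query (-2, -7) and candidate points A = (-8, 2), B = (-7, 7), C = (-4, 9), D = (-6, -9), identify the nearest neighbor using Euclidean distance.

Distances: d(A) ≈ 10.8167, d(B) ≈ 14.8661, d(C) ≈ 16.1245, d(D) ≈ 4.4721. Nearest: D = (-6, -9) with distance 4.4721.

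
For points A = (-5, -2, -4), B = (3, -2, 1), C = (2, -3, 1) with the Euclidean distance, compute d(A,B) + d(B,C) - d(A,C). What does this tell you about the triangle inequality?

d(A,B) = √(8² + 0² + 5²) = √89 ≈ 9.434, d(B,C) = √(1² + 1² + 0²) = √2 ≈ 1.4142, d(A,C) = √(7² + 1² + 5²) = √75 ≈ 8.6603.
d(A,B) + d(B,C) - d(A,C) = 9.434 + 1.4142 - 8.6603 = 10.8482 - 8.6603 = 2.1879 (to 4 decimal places). This is ≥ 0, so the triangle inequality holds for these points.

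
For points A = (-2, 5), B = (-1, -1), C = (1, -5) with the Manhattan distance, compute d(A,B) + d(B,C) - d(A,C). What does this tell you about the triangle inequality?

d(A,B) = 1 + 6 = 7, d(B,C) = 2 + 4 = 6, d(A,C) = 3 + 10 = 13.
d(A,B) + d(B,C) - d(A,C) = 7 + 6 - 13 = 13 - 13 = 0. This is ≥ 0, so the triangle inequality holds for these points.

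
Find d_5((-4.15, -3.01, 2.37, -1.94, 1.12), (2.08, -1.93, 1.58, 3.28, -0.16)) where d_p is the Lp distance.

(Σ|x_i - y_i|^5)^(1/5) = (|-4.15 - 2.08|^5 + |-3.01 - (-1.93)|^5 + |2.37 - 1.58|^5 + |-1.94 - 3.28|^5 + |1.12 - (-0.16)|^5)^(1/5)
= (6.23^5 + 1.08^5 + 0.79^5 + 5.22^5 + 1.28^5)^(1/5) ≈ (9385.1287 + 1.4693 + 0.3077 + 3875.7211 + 3.436)^(1/5) = (13266.0628)^(1/5) ≈ 6.6765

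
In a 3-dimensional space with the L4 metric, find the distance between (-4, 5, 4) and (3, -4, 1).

(Σ|x_i - y_i|^4)^(1/4) = (|-4 - 3|^4 + |5 - (-4)|^4 + |4 - 1|^4)^(1/4)
= (7^4 + 9^4 + 3^4)^(1/4) = (2401 + 6561 + 81)^(1/4) = (9043)^(1/4) ≈ 9.7517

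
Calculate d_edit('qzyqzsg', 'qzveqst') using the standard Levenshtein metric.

Let D[i][j] be the edit distance between the first i characters of 'qzyqzsg' and the first j characters of 'qzveqst', with D[i][0] = i, D[0][j] = j, and D[i][j] = D[i-1][j-1] if the characters match, else 1 + min(D[i-1][j], D[i][j-1], D[i-1][j-1]). Filling the table (rows: prefixes of 'qzyqzsg', columns: prefixes of 'qzveqst'):
     ε  q  z  v  e  q  s  t
  ε  0  1  2  3  4  5  6  7
  q  1  0  1  2  3  4  5  6
  z  2  1  0  1  2  3  4  5
  y  3  2  1  1  2  3  4  5
  q  4  3  2  2  2  2  3  4
  z  5  4  3  3  3  3  3  4
  s  6  5  4  4  4  4  3  4
  g  7  6  5  5  5  5  4  4
The bottom-right entry gives D[7][7] = 4, so no sequence of fewer than 4 edits works. Backtracking through the table gives one optimal edit sequence (4 edits):
  qzyqzsg → qzvqzsg (sub y→v @3)
  qzvqzsg → qzvezsg (sub q→e @4)
  qzvezsg → qzveqsg (sub z→q @5)
  qzveqsg → qzveqst (sub g→t @7)
Edit distance = 4.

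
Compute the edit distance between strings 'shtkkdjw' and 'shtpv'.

Let D[i][j] be the edit distance between the first i characters of 'shtkkdjw' and the first j characters of 'shtpv', with D[i][0] = i, D[0][j] = j, and D[i][j] = D[i-1][j-1] if the characters match, else 1 + min(D[i-1][j], D[i][j-1], D[i-1][j-1]). Filling the table (rows: prefixes of 'shtkkdjw', columns: prefixes of 'shtpv'):
     ε  s  h  t  p  v
  ε  0  1  2  3  4  5
  s  1  0  1  2  3  4
  h  2  1  0  1  2  3
  t  3  2  1  0  1  2
  k  4  3  2  1  1  2
  k  5  4  3  2  2  2
  d  6  5  4  3  3  3
  j  7  6  5  4  4  4
  w  8  7  6  5  5  5
The bottom-right entry gives D[8][5] = 5, so no sequence of fewer than 5 edits works. Backtracking through the table gives one optimal edit sequence (5 edits):
  shtkkdjw → shtkdjw (del k @4)
  shtkdjw → shtdjw (del k @4)
  shtdjw → shtjw (del d @4)
  shtjw → shtpw (sub j→p @4)
  shtpw → shtpv (sub w→v @5)
Edit distance = 5.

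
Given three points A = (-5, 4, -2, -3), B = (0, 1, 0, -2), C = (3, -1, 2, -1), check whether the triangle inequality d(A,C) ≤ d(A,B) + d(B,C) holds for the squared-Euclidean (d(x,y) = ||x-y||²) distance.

d(A,B) = 5² + 3² + 2² + 1² = 39, d(B,C) = 3² + 2² + 2² + 1² = 18, d(A,C) = 8² + 5² + 4² + 2² = 109.
d(A,C) = 109 > 39 + 18 = 57. Triangle inequality is VIOLATED. (Squared-Euclidean is not a metric — this is a counterexample.)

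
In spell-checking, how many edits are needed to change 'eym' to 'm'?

Let D[i][j] be the edit distance between the first i characters of 'eym' and the first j characters of 'm', with D[i][0] = i, D[0][j] = j, and D[i][j] = D[i-1][j-1] if the characters match, else 1 + min(D[i-1][j], D[i][j-1], D[i-1][j-1]). Filling the table (rows: prefixes of 'eym', columns: prefixes of 'm'):
     ε  m
  ε  0  1
  e  1  1
  y  2  2
  m  3  2
The bottom-right entry gives D[3][1] = 2, so no sequence of fewer than 2 edits works. Backtracking through the table gives one optimal edit sequence (2 edits):
  eym → ym (del e @1)
  ym → m (del y @1)
Edit distance = 2.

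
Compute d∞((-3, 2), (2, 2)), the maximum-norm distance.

max(|x_i - y_i|) = max(|-3 - 2|, |2 - 2|) = max(5, 0) = 5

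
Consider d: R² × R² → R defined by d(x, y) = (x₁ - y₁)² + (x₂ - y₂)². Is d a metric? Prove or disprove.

No. The squared Euclidean distance fails the triangle inequality. Counterexample: x = (0, 0), y = (4, 5), z = (8, 10). d(x,z) = 8² + 10² = 164, but d(x,y) + d(y,z) = (4² + 5²) + (4² + 5²) = 41 + 41 = 82. Since 164 > 82, the triangle inequality is violated. (Note: √d, the ordinary Euclidean distance, IS a metric.)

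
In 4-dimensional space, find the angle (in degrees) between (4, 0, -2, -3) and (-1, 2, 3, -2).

With u = (4, 0, -2, -3), v = (-1, 2, 3, -2):
u·v = 4·(-1) + 0·2 + (-2)·3 + (-3)·(-2) = (-4) + 0 + (-6) + 6 = -4.
|u| = √(4² + 0² + (-2)² + (-3)²) = √29, |v| = √((-1)² + 2² + 3² + (-2)²) = √18, so |u||v| = √(29·18) = √522.
cos θ = (u·v)/(|u||v|) = -4/√522 ≈ -0.175075
θ = arccos(-0.175075) ≈ 100.08°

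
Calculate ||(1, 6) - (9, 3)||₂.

√(Σ(x_i - y_i)²) = √((1 - 9)² + (6 - 3)²)
= √((-8)² + 3²) = √(64 + 9) = √73 ≈ 8.544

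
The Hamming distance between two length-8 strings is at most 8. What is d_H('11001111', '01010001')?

Differing positions: 1, 4, 5, 6, 7. Hamming distance = 5. The maximum possible Hamming distance for length-8 strings is 8, so d_H/8 = 5/8 = 0.625.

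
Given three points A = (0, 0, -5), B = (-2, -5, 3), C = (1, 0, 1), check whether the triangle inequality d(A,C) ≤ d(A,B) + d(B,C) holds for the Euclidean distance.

d(A,B) = √(2² + 5² + 8²) = √93 ≈ 9.6437, d(B,C) = √(3² + 5² + 2²) = √38 ≈ 6.1644, d(A,C) = √(1² + 0² + 6²) = √37 ≈ 6.0828.
d(A,C) ≈ 6.0828 ≤ 9.6437 + 6.1644 = 15.8081. Triangle inequality is satisfied.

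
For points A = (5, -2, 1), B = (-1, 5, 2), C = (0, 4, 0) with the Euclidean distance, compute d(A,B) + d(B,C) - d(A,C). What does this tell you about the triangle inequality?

d(A,B) = √(6² + 7² + 1²) = √86 ≈ 9.2736, d(B,C) = √(1² + 1² + 2²) = √6 ≈ 2.4495, d(A,C) = √(5² + 6² + 1²) = √62 ≈ 7.874.
d(A,B) + d(B,C) - d(A,C) = 9.2736 + 2.4495 - 7.874 = 11.7231 - 7.874 = 3.8491 (to 4 decimal places). This is ≥ 0, so the triangle inequality holds for these points.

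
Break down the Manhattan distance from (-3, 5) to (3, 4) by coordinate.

Σ|x_i - y_i| = |-3 - 3| + |5 - 4| = 6 + 1 = 7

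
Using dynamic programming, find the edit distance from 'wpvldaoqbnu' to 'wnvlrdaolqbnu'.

Let D[i][j] be the edit distance between the first i characters of 'wpvldaoqbnu' and the first j characters of 'wnvlrdaolqbnu', with D[i][0] = i, D[0][j] = j, and D[i][j] = D[i-1][j-1] if the characters match, else 1 + min(D[i-1][j], D[i][j-1], D[i-1][j-1]). Filling the table (rows: prefixes of 'wpvldaoqbnu', columns: prefixes of 'wnvlrdaolqbnu'):
     ε  w  n  v  l  r  d  a  o  l  q  b  n  u
  ε  0  1  2  3  4  5  6  7  8  9 10 11 12 13
  w  1  0  1  2  3  4  5  6  7  8  9 10 11 12
  p  2  1  1  2  3  4  5  6  7  8  9 10 11 12
  v  3  2  2  1  2  3  4  5  6  7  8  9 10 11
  l  4  3  3  2  1  2  3  4  5  6  7  8  9 10
  d  5  4  4  3  2  2  2  3  4  5  6  7  8  9
  a  6  5  5  4  3  3  3  2  3  4  5  6  7  8
  o  7  6  6  5  4  4  4  3  2  3  4  5  6  7
  q  8  7  7  6  5  5  5  4  3  3  3  4  5  6
  b  9  8  8  7  6  6  6  5  4  4  4  3  4  5
  n 10  9  8  8  7  7  7  6  5  5  5  4  3  4
  u 11 10  9  9  8  8  8  7  6  6  6  5  4  3
The bottom-right entry gives D[11][13] = 3, so no sequence of fewer than 3 edits works. Backtracking through the table gives one optimal edit sequence (3 edits):
  wpvldaoqbnu → wnvldaoqbnu (sub p→n @2)
  wnvldaoqbnu → wnvlrdaoqbnu (ins r @5)
  wnvlrdaoqbnu → wnvlrdaolqbnu (ins l @9)
Edit distance = 3.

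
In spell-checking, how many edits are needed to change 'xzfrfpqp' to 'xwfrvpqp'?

Let D[i][j] be the edit distance between the first i characters of 'xzfrfpqp' and the first j characters of 'xwfrvpqp', with D[i][0] = i, D[0][j] = j, and D[i][j] = D[i-1][j-1] if the characters match, else 1 + min(D[i-1][j], D[i][j-1], D[i-1][j-1]). Filling the table (rows: prefixes of 'xzfrfpqp', columns: prefixes of 'xwfrvpqp'):
     ε  x  w  f  r  v  p  q  p
  ε  0  1  2  3  4  5  6  7  8
  x  1  0  1  2  3  4  5  6  7
  z  2  1  1  2  3  4  5  6  7
  f  3  2  2  1  2  3  4  5  6
  r  4  3  3  2  1  2  3  4  5
  f  5  4  4  3  2  2  3  4  5
  p  6  5  5  4  3  3  2  3  4
  q  7  6  6  5  4  4  3  2  3
  p  8  7  7  6  5  5  4  3  2
The bottom-right entry gives D[8][8] = 2, so no sequence of fewer than 2 edits works. Backtracking through the table gives one optimal edit sequence (2 edits):
  xzfrfpqp → xwfrfpqp (sub z→w @2)
  xwfrfpqp → xwfrvpqp (sub f→v @5)
Edit distance = 2.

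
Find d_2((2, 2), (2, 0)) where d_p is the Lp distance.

(Σ|x_i - y_i|^2)^(1/2) = (|2 - 2|^2 + |2 - 0|^2)^(1/2)
= (0^2 + 2^2)^(1/2) = (0 + 4)^(1/2) = (4)^(1/2) = 2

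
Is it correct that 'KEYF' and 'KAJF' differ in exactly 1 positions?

Differing positions: 2, 3. Hamming distance = 2, so the claim that d_H = 1 is false.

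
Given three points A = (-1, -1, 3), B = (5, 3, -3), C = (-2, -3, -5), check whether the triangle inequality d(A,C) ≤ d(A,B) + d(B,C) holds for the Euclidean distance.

d(A,B) = √(6² + 4² + 6²) = √88 ≈ 9.3808, d(B,C) = √(7² + 6² + 2²) = √89 ≈ 9.434, d(A,C) = √(1² + 2² + 8²) = √69 ≈ 8.3066.
d(A,C) ≈ 8.3066 ≤ 9.3808 + 9.434 = 18.8148. Triangle inequality is satisfied.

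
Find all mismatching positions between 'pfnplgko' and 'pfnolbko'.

Differing positions: 4, 6. Hamming distance = 2.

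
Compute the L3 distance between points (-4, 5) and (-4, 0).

(Σ|x_i - y_i|^3)^(1/3) = (|-4 - (-4)|^3 + |5 - 0|^3)^(1/3)
= (0^3 + 5^3)^(1/3) = (0 + 125)^(1/3) = (125)^(1/3) = 5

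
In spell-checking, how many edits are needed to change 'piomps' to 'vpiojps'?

Let D[i][j] be the edit distance between the first i characters of 'piomps' and the first j characters of 'vpiojps', with D[i][0] = i, D[0][j] = j, and D[i][j] = D[i-1][j-1] if the characters match, else 1 + min(D[i-1][j], D[i][j-1], D[i-1][j-1]). Filling the table (rows: prefixes of 'piomps', columns: prefixes of 'vpiojps'):
     ε  v  p  i  o  j  p  s
  ε  0  1  2  3  4  5  6  7
  p  1  1  1  2  3  4  5  6
  i  2  2  2  1  2  3  4  5
  o  3  3  3  2  1  2  3  4
  m  4  4  4  3  2  2  3  4
  p  5  5  4  4  3  3  2  3
  s  6  6  5  5  4  4  3  2
The bottom-right entry gives D[6][7] = 2, so no sequence of fewer than 2 edits works. Backtracking through the table gives one optimal edit sequence (2 edits):
  piomps → vpiomps (ins v @1)
  vpiomps → vpiojps (sub m→j @5)
Edit distance = 2.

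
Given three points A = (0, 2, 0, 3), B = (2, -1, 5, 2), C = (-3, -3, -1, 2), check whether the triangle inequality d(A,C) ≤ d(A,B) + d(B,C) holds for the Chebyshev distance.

d(A,B) = max(2, 3, 5, 1) = 5, d(B,C) = max(5, 2, 6, 0) = 6, d(A,C) = max(3, 5, 1, 1) = 5.
d(A,C) = 5 ≤ 5 + 6 = 11. Triangle inequality is satisfied.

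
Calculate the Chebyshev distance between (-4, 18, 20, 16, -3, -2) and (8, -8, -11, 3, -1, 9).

max(|x_i - y_i|) = max(|-4 - 8|, |18 - (-8)|, |20 - (-11)|, |16 - 3|, |-3 - (-1)|, |-2 - 9|) = max(12, 26, 31, 13, 2, 11) = 31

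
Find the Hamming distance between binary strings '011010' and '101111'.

Differing positions: 1, 2, 4, 6. Hamming distance = 4.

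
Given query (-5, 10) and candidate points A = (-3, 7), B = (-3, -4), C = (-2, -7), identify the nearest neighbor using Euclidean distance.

Distances: d(A) ≈ 3.6056, d(B) ≈ 14.1421, d(C) ≈ 17.2627. Nearest: A = (-3, 7) with distance 3.6056.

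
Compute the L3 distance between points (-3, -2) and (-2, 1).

(Σ|x_i - y_i|^3)^(1/3) = (|-3 - (-2)|^3 + |-2 - 1|^3)^(1/3)
= (1^3 + 3^3)^(1/3) = (1 + 27)^(1/3) = (28)^(1/3) ≈ 3.0366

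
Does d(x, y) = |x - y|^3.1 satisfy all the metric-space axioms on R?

No. d(x,y) = |x-y|^3.1 fails the triangle inequality since p = 3.1 > 1. Counterexample: x = -3, y = 9, z = 10. d(x,z) = |-3 - 10|^3.1 = 13^3.1 ≈ 2839.3857, but d(x,y) + d(y,z) = 12^3.1 + 1^3.1 ≈ 2215.4495 + 1 = 2216.4495. Since 2839.3857 > 2216.4495, the triangle inequality is violated.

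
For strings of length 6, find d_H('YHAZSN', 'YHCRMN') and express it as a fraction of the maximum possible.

Differing positions: 3, 4, 5. Hamming distance = 3. The maximum possible Hamming distance for length-6 strings is 6, so d_H/6 = 3/6 = 0.5.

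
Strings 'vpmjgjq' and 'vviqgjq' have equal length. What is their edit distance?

Let D[i][j] be the edit distance between the first i characters of 'vpmjgjq' and the first j characters of 'vviqgjq', with D[i][0] = i, D[0][j] = j, and D[i][j] = D[i-1][j-1] if the characters match, else 1 + min(D[i-1][j], D[i][j-1], D[i-1][j-1]). Filling the table (rows: prefixes of 'vpmjgjq', columns: prefixes of 'vviqgjq'):
     ε  v  v  i  q  g  j  q
  ε  0  1  2  3  4  5  6  7
  v  1  0  1  2  3  4  5  6
  p  2  1  1  2  3  4  5  6
  m  3  2  2  2  3  4  5  6
  j  4  3  3  3  3  4  4  5
  g  5  4  4  4  4  3  4  5
  j  6  5  5  5  5  4  3  4
  q  7  6  6  6  5  5  4  3
The bottom-right entry gives D[7][7] = 3, so no sequence of fewer than 3 edits works. Backtracking through the table gives one optimal edit sequence (3 edits):
  vpmjgjq → vvmjgjq (sub p→v @2)
  vvmjgjq → vvijgjq (sub m→i @3)
  vvijgjq → vviqgjq (sub j→q @4)
Edit distance = 3.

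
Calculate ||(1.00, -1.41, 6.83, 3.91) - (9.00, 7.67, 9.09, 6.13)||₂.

√(Σ(x_i - y_i)²) = √((1 - 9)² + (-1.41 - 7.67)² + (6.83 - 9.09)² + (3.91 - 6.13)²)
= √((-8)² + (-9.08)² + (-2.26)² + (-2.22)²) = √(64 + 82.4464 + 5.1076 + 4.9284) = √156.4824 ≈ 12.5093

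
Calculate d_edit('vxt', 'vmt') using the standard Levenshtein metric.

Let D[i][j] be the edit distance between the first i characters of 'vxt' and the first j characters of 'vmt', with D[i][0] = i, D[0][j] = j, and D[i][j] = D[i-1][j-1] if the characters match, else 1 + min(D[i-1][j], D[i][j-1], D[i-1][j-1]). Filling the table (rows: prefixes of 'vxt', columns: prefixes of 'vmt'):
     ε  v  m  t
  ε  0  1  2  3
  v  1  0  1  2
  x  2  1  1  2
  t  3  2  2  1
The bottom-right entry gives D[3][3] = 1, so no sequence of fewer than 1 edit works. Backtracking through the table gives one optimal edit sequence (1 edit):
  vxt → vmt (sub x→m @2)
Edit distance = 1.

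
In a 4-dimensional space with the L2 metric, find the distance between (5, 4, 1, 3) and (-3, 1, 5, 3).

(Σ|x_i - y_i|^2)^(1/2) = (|5 - (-3)|^2 + |4 - 1|^2 + |1 - 5|^2 + |3 - 3|^2)^(1/2)
= (8^2 + 3^2 + 4^2 + 0^2)^(1/2) = (64 + 9 + 16 + 0)^(1/2) = (89)^(1/2) ≈ 9.434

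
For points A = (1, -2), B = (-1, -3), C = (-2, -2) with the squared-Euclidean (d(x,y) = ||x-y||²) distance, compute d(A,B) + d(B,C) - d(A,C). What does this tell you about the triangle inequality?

d(A,B) = 2² + 1² = 5, d(B,C) = 1² + 1² = 2, d(A,C) = 3² + 0² = 9.
d(A,B) + d(B,C) - d(A,C) = 5 + 2 - 9 = 7 - 9 = -2. This is < 0, so the triangle inequality FAILS for these points (squared-Euclidean is not a metric).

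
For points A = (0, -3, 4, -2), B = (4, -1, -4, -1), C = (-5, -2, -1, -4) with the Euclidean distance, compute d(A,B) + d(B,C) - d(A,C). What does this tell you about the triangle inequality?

d(A,B) = √(4² + 2² + 8² + 1²) = √85 ≈ 9.2195, d(B,C) = √(9² + 1² + 3² + 3²) = √100 = 10, d(A,C) = √(5² + 1² + 5² + 2²) = √55 ≈ 7.4162.
d(A,B) + d(B,C) - d(A,C) = 9.2195 + 10 - 7.4162 = 19.2195 - 7.4162 = 11.8033 (to 4 decimal places). This is ≥ 0, so the triangle inequality holds for these points.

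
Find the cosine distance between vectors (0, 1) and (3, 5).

With u = (0, 1), v = (3, 5):
u·v = 0·3 + 1·5 = 0 + 5 = 5.
|u| = √(0² + 1²) = √1, |v| = √(3² + 5²) = √34, so |u||v| = √(1·34) = √34.
cos θ = (u·v)/(|u||v|) = 5/√34 ≈ 0.8575
Cosine distance = 1 - cos θ ≈ 1 - 0.8575 = 0.1425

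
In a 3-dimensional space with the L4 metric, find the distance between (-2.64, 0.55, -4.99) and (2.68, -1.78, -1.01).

(Σ|x_i - y_i|^4)^(1/4) = (|-2.64 - 2.68|^4 + |0.55 - (-1.78)|^4 + |-4.99 - (-1.01)|^4)^(1/4)
= (5.32^4 + 2.33^4 + 3.98^4)^(1/4) ≈ (801.0258 + 29.473 + 250.9183)^(1/4) = (1081.4171)^(1/4) ≈ 5.7345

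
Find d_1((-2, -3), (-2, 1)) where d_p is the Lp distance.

Σ|x_i - y_i| = |-2 - (-2)| + |-3 - 1| = 0 + 4 = 4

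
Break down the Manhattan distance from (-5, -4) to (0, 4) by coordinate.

Σ|x_i - y_i| = |-5 - 0| + |-4 - 4| = 5 + 8 = 13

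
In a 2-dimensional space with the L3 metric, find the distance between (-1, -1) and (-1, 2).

(Σ|x_i - y_i|^3)^(1/3) = (|-1 - (-1)|^3 + |-1 - 2|^3)^(1/3)
= (0^3 + 3^3)^(1/3) = (0 + 27)^(1/3) = (27)^(1/3) = 3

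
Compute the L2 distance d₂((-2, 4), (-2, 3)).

√(Σ(x_i - y_i)²) = √((-2 - (-2))² + (4 - 3)²)
= √(0² + 1²) = √(0 + 1) = √1 = 1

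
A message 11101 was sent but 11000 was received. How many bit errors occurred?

Differing positions: 3, 5. Hamming distance = 2.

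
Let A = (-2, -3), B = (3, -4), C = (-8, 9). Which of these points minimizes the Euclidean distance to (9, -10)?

Distances: d(A) ≈ 13.0384, d(B) ≈ 8.4853, d(C) ≈ 25.4951. Nearest: B = (3, -4) with distance 8.4853.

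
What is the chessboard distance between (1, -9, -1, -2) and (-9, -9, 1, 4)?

max(|x_i - y_i|) = max(|1 - (-9)|, |-9 - (-9)|, |-1 - 1|, |-2 - 4|) = max(10, 0, 2, 6) = 10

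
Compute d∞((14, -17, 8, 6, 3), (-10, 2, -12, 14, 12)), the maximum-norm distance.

max(|x_i - y_i|) = max(|14 - (-10)|, |-17 - 2|, |8 - (-12)|, |6 - 14|, |3 - 12|) = max(24, 19, 20, 8, 9) = 24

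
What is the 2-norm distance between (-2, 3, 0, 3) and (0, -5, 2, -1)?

(Σ|x_i - y_i|^2)^(1/2) = (|-2 - 0|^2 + |3 - (-5)|^2 + |0 - 2|^2 + |3 - (-1)|^2)^(1/2)
= (2^2 + 8^2 + 2^2 + 4^2)^(1/2) = (4 + 64 + 4 + 16)^(1/2) = (88)^(1/2) ≈ 9.3808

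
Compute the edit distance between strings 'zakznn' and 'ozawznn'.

Let D[i][j] be the edit distance between the first i characters of 'zakznn' and the first j characters of 'ozawznn', with D[i][0] = i, D[0][j] = j, and D[i][j] = D[i-1][j-1] if the characters match, else 1 + min(D[i-1][j], D[i][j-1], D[i-1][j-1]). Filling the table (rows: prefixes of 'zakznn', columns: prefixes of 'ozawznn'):
     ε  o  z  a  w  z  n  n
  ε  0  1  2  3  4  5  6  7
  z  1  1  1  2  3  4  5  6
  a  2  2  2  1  2  3  4  5
  k  3  3  3  2  2  3  4  5
  z  4  4  3  3  3  2  3  4
  n  5  5  4  4  4  3  2  3
  n  6  6  5  5  5  4  3  2
The bottom-right entry gives D[6][7] = 2, so no sequence of fewer than 2 edits works. Backtracking through the table gives one optimal edit sequence (2 edits):
  zakznn → ozakznn (ins o @1)
  ozakznn → ozawznn (sub k→w @4)
Edit distance = 2.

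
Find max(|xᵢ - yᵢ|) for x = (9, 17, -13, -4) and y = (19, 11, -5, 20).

max(|x_i - y_i|) = max(|9 - 19|, |17 - 11|, |-13 - (-5)|, |-4 - 20|) = max(10, 6, 8, 24) = 24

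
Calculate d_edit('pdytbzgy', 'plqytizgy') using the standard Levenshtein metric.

Let D[i][j] be the edit distance between the first i characters of 'pdytbzgy' and the first j characters of 'plqytizgy', with D[i][0] = i, D[0][j] = j, and D[i][j] = D[i-1][j-1] if the characters match, else 1 + min(D[i-1][j], D[i][j-1], D[i-1][j-1]). Filling the table (rows: prefixes of 'pdytbzgy', columns: prefixes of 'plqytizgy'):
     ε  p  l  q  y  t  i  z  g  y
  ε  0  1  2  3  4  5  6  7  8  9
  p  1  0  1  2  3  4  5  6  7  8
  d  2  1  1  2  3  4  5  6  7  8
  y  3  2  2  2  2  3  4  5  6  7
  t  4  3  3  3  3  2  3  4  5  6
  b  5  4  4  4  4  3  3  4  5  6
  z  6  5  5  5  5  4  4  3  4  5
  g  7  6  6  6  6  5  5  4  3  4
  y  8  7  7  7  6  6  6  5  4  3
The bottom-right entry gives D[8][9] = 3, so no sequence of fewer than 3 edits works. Backtracking through the table gives one optimal edit sequence (3 edits):
  pdytbzgy → pldytbzgy (ins l @2)
  pldytbzgy → plqytbzgy (sub d→q @3)
  plqytbzgy → plqytizgy (sub b→i @6)
Edit distance = 3.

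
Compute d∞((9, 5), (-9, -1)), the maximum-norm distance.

max(|x_i - y_i|) = max(|9 - (-9)|, |5 - (-1)|) = max(18, 6) = 18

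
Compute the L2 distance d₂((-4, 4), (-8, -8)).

√(Σ(x_i - y_i)²) = √((-4 - (-8))² + (4 - (-8))²)
= √(4² + 12²) = √(16 + 144) = √160 ≈ 12.6491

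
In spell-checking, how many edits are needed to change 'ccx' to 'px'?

Let D[i][j] be the edit distance between the first i characters of 'ccx' and the first j characters of 'px', with D[i][0] = i, D[0][j] = j, and D[i][j] = D[i-1][j-1] if the characters match, else 1 + min(D[i-1][j], D[i][j-1], D[i-1][j-1]). Filling the table (rows: prefixes of 'ccx', columns: prefixes of 'px'):
     ε  p  x
  ε  0  1  2
  c  1  1  2
  c  2  2  2
  x  3  3  2
The bottom-right entry gives D[3][2] = 2, so no sequence of fewer than 2 edits works. Backtracking through the table gives one optimal edit sequence (2 edits):
  ccx → cx (del c @1)
  cx → px (sub c→p @1)
Edit distance = 2.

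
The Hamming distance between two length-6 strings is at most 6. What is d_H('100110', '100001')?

Differing positions: 4, 5, 6. Hamming distance = 3. The maximum possible Hamming distance for length-6 strings is 6, so d_H/6 = 3/6 = 0.5.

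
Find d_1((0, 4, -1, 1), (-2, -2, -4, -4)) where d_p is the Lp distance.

Σ|x_i - y_i| = |0 - (-2)| + |4 - (-2)| + |-1 - (-4)| + |1 - (-4)| = 2 + 6 + 3 + 5 = 16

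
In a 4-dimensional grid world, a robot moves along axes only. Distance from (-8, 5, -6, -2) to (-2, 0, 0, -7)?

Σ|x_i - y_i| = |-8 - (-2)| + |5 - 0| + |-6 - 0| + |-2 - (-7)| = 6 + 5 + 6 + 5 = 22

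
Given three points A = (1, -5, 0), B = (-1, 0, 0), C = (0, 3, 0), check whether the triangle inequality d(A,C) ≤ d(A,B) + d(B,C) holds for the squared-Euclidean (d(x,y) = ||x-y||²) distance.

d(A,B) = 2² + 5² + 0² = 29, d(B,C) = 1² + 3² + 0² = 10, d(A,C) = 1² + 8² + 0² = 65.
d(A,C) = 65 > 29 + 10 = 39. Triangle inequality is VIOLATED. (Squared-Euclidean is not a metric — this is a counterexample.)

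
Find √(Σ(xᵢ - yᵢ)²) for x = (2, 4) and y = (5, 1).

√(Σ(x_i - y_i)²) = √((2 - 5)² + (4 - 1)²)
= √((-3)² + 3²) = √(9 + 9) = √18 ≈ 4.2426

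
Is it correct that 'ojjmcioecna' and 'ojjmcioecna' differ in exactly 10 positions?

Differing positions: none. Hamming distance = 0, so the claim that d_H = 10 is false.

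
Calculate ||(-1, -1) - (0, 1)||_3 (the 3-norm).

(Σ|x_i - y_i|^3)^(1/3) = (|-1 - 0|^3 + |-1 - 1|^3)^(1/3)
= (1^3 + 2^3)^(1/3) = (1 + 8)^(1/3) = (9)^(1/3) ≈ 2.0801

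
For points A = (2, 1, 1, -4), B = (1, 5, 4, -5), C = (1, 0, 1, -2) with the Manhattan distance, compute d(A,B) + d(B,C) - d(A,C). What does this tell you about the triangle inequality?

d(A,B) = 1 + 4 + 3 + 1 = 9, d(B,C) = 0 + 5 + 3 + 3 = 11, d(A,C) = 1 + 1 + 0 + 2 = 4.
d(A,B) + d(B,C) - d(A,C) = 9 + 11 - 4 = 20 - 4 = 16. This is ≥ 0, so the triangle inequality holds for these points.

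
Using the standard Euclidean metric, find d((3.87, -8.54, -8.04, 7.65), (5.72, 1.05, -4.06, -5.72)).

√(Σ(x_i - y_i)²) = √((3.87 - 5.72)² + (-8.54 - 1.05)² + (-8.04 - (-4.06))² + (7.65 - (-5.72))²)
= √((-1.85)² + (-9.59)² + (-3.98)² + 13.37²) = √(3.4225 + 91.9681 + 15.8404 + 178.7569) = √289.9879 ≈ 17.029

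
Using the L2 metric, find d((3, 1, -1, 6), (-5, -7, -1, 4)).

√(Σ(x_i - y_i)²) = √((3 - (-5))² + (1 - (-7))² + (-1 - (-1))² + (6 - 4)²)
= √(8² + 8² + 0² + 2²) = √(64 + 64 + 0 + 4) = √132 ≈ 11.4891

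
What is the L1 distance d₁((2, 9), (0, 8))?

Σ|x_i - y_i| = |2 - 0| + |9 - 8| = 2 + 1 = 3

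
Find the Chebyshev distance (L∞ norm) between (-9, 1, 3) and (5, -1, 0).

max(|x_i - y_i|) = max(|-9 - 5|, |1 - (-1)|, |3 - 0|) = max(14, 2, 3) = 14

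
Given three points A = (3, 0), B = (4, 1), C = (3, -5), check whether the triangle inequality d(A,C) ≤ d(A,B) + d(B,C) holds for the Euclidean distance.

d(A,B) = √(1² + 1²) = √2 ≈ 1.4142, d(B,C) = √(1² + 6²) = √37 ≈ 6.0828, d(A,C) = √(0² + 5²) = √25 = 5.
d(A,C) = 5 ≤ 1.4142 + 6.0828 = 7.497. Triangle inequality is satisfied.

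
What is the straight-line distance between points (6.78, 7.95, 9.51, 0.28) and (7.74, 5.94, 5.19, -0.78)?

√(Σ(x_i - y_i)²) = √((6.78 - 7.74)² + (7.95 - 5.94)² + (9.51 - 5.19)² + (0.28 - (-0.78))²)
= √((-0.96)² + 2.01² + 4.32² + 1.06²) = √(0.9216 + 4.0401 + 18.6624 + 1.1236) = √24.7477 ≈ 4.9747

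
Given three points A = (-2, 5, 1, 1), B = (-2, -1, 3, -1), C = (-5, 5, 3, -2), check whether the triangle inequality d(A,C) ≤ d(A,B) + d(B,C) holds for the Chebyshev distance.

d(A,B) = max(0, 6, 2, 2) = 6, d(B,C) = max(3, 6, 0, 1) = 6, d(A,C) = max(3, 0, 2, 3) = 3.
d(A,C) = 3 ≤ 6 + 6 = 12. Triangle inequality is satisfied.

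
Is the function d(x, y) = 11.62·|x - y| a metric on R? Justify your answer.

Yes. Since |x - y| is a metric on R and 11.62 > 0, the positive scalar multiple 11.62·|x - y| is also a metric: scaling by a positive constant preserves non-negativity, identity (d=0 ⟺ |x-y|=0 ⟺ x=y), symmetry, and the triangle inequality.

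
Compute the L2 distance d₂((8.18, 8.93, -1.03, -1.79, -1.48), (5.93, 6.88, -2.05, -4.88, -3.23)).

√(Σ(x_i - y_i)²) = √((8.18 - 5.93)² + (8.93 - 6.88)² + (-1.03 - (-2.05))² + (-1.79 - (-4.88))² + (-1.48 - (-3.23))²)
= √(2.25² + 2.05² + 1.02² + 3.09² + 1.75²) = √(5.0625 + 4.2025 + 1.0404 + 9.5481 + 3.0625) = √22.916 ≈ 4.7871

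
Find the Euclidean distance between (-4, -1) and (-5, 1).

√(Σ(x_i - y_i)²) = √((-4 - (-5))² + (-1 - 1)²)
= √(1² + (-2)²) = √(1 + 4) = √5 ≈ 2.2361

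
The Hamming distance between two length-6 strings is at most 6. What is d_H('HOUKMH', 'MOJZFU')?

Differing positions: 1, 3, 4, 5, 6. Hamming distance = 5. The maximum possible Hamming distance for length-6 strings is 6, so d_H/6 = 5/6 ≈ 0.8333.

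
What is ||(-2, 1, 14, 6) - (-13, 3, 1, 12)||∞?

max(|x_i - y_i|) = max(|-2 - (-13)|, |1 - 3|, |14 - 1|, |6 - 12|) = max(11, 2, 13, 6) = 13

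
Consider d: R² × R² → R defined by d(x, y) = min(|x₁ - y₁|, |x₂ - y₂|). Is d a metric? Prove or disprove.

No. d fails identity of indiscernibles: take x = (0, 0) and y = (0, 5). Then d(x,y) = min(|0 - 0|, |0 - 5|) = min(0, 5) = 0, yet x ≠ y.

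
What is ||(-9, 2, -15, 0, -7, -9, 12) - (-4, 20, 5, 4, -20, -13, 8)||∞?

max(|x_i - y_i|) = max(|-9 - (-4)|, |2 - 20|, |-15 - 5|, |0 - 4|, |-7 - (-20)|, |-9 - (-13)|, |12 - 8|) = max(5, 18, 20, 4, 13, 4, 4) = 20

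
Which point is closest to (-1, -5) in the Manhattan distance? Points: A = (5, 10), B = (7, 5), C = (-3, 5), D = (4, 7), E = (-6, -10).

Distances: d(A) = 21, d(B) = 18, d(C) = 12, d(D) = 17, d(E) = 10. Nearest: E = (-6, -10) with distance 10.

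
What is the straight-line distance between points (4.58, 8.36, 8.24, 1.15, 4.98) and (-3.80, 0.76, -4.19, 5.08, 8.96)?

√(Σ(x_i - y_i)²) = √((4.58 - (-3.8))² + (8.36 - 0.76)² + (8.24 - (-4.19))² + (1.15 - 5.08)² + (4.98 - 8.96)²)
= √(8.38² + 7.6² + 12.43² + (-3.93)² + (-3.98)²) = √(70.2244 + 57.76 + 154.5049 + 15.4449 + 15.8404) = √313.7746 ≈ 17.7137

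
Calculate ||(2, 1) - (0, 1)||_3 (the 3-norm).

(Σ|x_i - y_i|^3)^(1/3) = (|2 - 0|^3 + |1 - 1|^3)^(1/3)
= (2^3 + 0^3)^(1/3) = (8 + 0)^(1/3) = (8)^(1/3) = 2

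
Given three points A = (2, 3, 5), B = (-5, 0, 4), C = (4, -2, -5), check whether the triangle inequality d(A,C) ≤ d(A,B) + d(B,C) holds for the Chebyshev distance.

d(A,B) = max(7, 3, 1) = 7, d(B,C) = max(9, 2, 9) = 9, d(A,C) = max(2, 5, 10) = 10.
d(A,C) = 10 ≤ 7 + 9 = 16. Triangle inequality is satisfied.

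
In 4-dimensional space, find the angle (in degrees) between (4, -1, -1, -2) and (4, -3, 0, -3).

With u = (4, -1, -1, -2), v = (4, -3, 0, -3):
u·v = 4·4 + (-1)·(-3) + (-1)·0 + (-2)·(-3) = 16 + 3 + 0 + 6 = 25.
|u| = √(4² + (-1)² + (-1)² + (-2)²) = √22, |v| = √(4² + (-3)² + 0² + (-3)²) = √34, so |u||v| = √(22·34) = √748.
cos θ = (u·v)/(|u||v|) = 25/√748 ≈ 0.914091
θ = arccos(0.914091) ≈ 23.92°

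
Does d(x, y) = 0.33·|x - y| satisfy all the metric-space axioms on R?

Yes. Since |x - y| is a metric on R and 0.33 > 0, the positive scalar multiple 0.33·|x - y| is also a metric: scaling by a positive constant preserves non-negativity, identity (d=0 ⟺ |x-y|=0 ⟺ x=y), symmetry, and the triangle inequality.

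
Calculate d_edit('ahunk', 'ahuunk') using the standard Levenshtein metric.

Let D[i][j] be the edit distance between the first i characters of 'ahunk' and the first j characters of 'ahuunk', with D[i][0] = i, D[0][j] = j, and D[i][j] = D[i-1][j-1] if the characters match, else 1 + min(D[i-1][j], D[i][j-1], D[i-1][j-1]). Filling the table (rows: prefixes of 'ahunk', columns: prefixes of 'ahuunk'):
     ε  a  h  u  u  n  k
  ε  0  1  2  3  4  5  6
  a  1  0  1  2  3  4  5
  h  2  1  0  1  2  3  4
  u  3  2  1  0  1  2  3
  n  4  3  2  1  1  1  2
  k  5  4  3  2  2  2  1
The bottom-right entry gives D[5][6] = 1, so no sequence of fewer than 1 edit works. Backtracking through the table gives one optimal edit sequence (1 edit):
  ahunk → ahuunk (ins u @3)
Edit distance = 1.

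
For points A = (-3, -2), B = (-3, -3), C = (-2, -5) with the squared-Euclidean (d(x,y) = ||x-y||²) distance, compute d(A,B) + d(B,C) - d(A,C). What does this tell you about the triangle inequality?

d(A,B) = 0² + 1² = 1, d(B,C) = 1² + 2² = 5, d(A,C) = 1² + 3² = 10.
d(A,B) + d(B,C) - d(A,C) = 1 + 5 - 10 = 6 - 10 = -4. This is < 0, so the triangle inequality FAILS for these points (squared-Euclidean is not a metric).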